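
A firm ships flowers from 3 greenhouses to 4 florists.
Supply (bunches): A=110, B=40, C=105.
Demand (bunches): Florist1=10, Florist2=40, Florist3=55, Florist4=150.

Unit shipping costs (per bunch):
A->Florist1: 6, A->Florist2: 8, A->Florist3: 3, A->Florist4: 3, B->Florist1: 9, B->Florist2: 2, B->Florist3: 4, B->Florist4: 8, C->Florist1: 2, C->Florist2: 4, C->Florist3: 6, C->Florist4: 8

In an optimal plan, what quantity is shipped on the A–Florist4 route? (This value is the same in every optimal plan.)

110

Optimal shipments:
  A–Florist4: 110 bunches
  B–Florist2: 40 bunches
  C–Florist1: 10 bunches
  C–Florist3: 55 bunches
  C–Florist4: 40 bunches
Total cost = 1080.
So A→Florist4 carries 110 bunches.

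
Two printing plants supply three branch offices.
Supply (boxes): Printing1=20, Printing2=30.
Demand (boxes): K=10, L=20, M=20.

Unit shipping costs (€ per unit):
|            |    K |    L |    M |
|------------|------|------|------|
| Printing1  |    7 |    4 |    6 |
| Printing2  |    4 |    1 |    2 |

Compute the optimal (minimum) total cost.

A cheapest plan:
  Printing1 to K: 10 × €7 = €70
  Printing1 to L: 10 × €4 = €40
  Printing2 to L: 10 × €1 = €10
  Printing2 to M: 20 × €2 = €40
Total = 70 + 40 + 10 + 40 = €160.
(Supply check: Printing1 ships 20; Printing2 ships 30.)

160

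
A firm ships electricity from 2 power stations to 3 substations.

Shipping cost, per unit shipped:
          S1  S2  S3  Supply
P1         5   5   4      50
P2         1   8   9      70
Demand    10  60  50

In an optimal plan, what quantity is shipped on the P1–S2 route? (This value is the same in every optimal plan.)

Optimal shipments:
  P1 to S3: 50 × 4 = 200
  P2 to S1: 10 × 1 = 10
  P2 to S2: 60 × 8 = 480
Total cost = 690.
The route P1→S2 is not used.

0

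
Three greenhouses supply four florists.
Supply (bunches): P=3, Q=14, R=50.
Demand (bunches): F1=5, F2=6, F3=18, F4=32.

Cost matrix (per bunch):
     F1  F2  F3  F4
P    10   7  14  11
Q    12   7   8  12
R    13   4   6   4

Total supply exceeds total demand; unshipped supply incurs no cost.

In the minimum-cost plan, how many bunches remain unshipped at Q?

6

Minimum-cost shipments:
  P–F1: 3 × 10 = 30
  Q–F1: 2 × 12 = 24
  Q–F3: 6 × 8 = 48
  R–F2: 6 × 4 = 24
  R–F3: 12 × 6 = 72
  R–F4: 32 × 4 = 128
Total cost = 326.
Q ships 8 of its 14, leaving 6.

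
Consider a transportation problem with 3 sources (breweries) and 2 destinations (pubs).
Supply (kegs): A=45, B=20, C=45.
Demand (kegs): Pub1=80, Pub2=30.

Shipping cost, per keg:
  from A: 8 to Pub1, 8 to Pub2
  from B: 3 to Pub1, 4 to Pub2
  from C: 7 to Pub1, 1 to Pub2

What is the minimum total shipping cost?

A cheapest plan:
  A to Pub1: 45 kegs
  B to Pub1: 20 kegs
  C to Pub1: 15 kegs
  C to Pub2: 30 kegs
Total cost = 555.
(Supply check: A ships 45; B ships 20; C ships 45.)

555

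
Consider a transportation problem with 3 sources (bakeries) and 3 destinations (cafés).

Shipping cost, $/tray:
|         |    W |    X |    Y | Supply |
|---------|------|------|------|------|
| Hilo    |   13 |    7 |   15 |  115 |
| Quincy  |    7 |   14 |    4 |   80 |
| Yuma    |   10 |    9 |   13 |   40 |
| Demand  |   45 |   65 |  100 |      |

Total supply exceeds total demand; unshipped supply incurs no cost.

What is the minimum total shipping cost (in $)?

1540

An optimal shipping plan:
  Hilo–W: 5 × $13 = $65
  Hilo–X: 65 × $7 = $455
  Hilo–Y: 20 × $15 = $300
  Quincy–Y: 80 × $4 = $320
  Yuma–W: 40 × $10 = $400
Total = 65 + 455 + 300 + 320 + 400 = $1540.
(Supply check: Hilo ships 90; Quincy ships 80; Yuma ships 40.)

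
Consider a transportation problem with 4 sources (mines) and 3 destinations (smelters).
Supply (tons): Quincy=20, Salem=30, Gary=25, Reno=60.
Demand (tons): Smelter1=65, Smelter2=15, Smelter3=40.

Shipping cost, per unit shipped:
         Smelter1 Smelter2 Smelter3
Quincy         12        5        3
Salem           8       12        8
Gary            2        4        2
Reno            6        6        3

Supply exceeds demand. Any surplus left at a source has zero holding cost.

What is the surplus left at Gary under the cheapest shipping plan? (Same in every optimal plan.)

0

An optimal plan:
  Quincy to Smelter2: 15 tons
  Quincy to Smelter3: 5 tons
  Salem to Smelter1: 15 tons
  Gary to Smelter1: 25 tons
  Reno to Smelter1: 25 tons
  Reno to Smelter3: 35 tons
Total cost = 515.
Gary ships 25 of its 25, leaving 0.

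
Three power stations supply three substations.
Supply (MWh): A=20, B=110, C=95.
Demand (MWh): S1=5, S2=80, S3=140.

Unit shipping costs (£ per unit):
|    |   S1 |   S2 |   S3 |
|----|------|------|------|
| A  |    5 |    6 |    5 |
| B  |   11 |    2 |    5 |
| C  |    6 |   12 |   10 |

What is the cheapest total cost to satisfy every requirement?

An optimal shipping plan:
  A→S3: 20 MWh
  B→S2: 80 MWh
  B→S3: 30 MWh
  C→S1: 5 MWh
  C→S3: 90 MWh
Total cost = £1340.

1340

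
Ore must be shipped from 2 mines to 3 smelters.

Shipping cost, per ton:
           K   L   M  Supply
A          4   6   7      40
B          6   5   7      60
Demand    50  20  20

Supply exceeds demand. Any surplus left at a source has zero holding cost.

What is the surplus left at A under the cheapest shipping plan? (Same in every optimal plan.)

Minimum-cost shipments:
  A→K: 40 × 4 = 160
  B→K: 10 × 6 = 60
  B→L: 20 × 5 = 100
  B→M: 20 × 7 = 140
Total cost = 460.
A ships 40 of its 40, leaving 0.

0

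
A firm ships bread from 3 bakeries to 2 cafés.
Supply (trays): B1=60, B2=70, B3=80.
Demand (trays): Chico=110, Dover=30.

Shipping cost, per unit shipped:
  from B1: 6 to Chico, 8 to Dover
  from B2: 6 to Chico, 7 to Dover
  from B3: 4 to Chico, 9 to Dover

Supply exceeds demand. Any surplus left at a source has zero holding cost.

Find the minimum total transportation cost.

One minimum-cost allocation:
  B2–Chico: 30 × 6 = 180
  B2–Dover: 30 × 7 = 210
  B3–Chico: 80 × 4 = 320
Total = 180 + 210 + 320 = 710.

710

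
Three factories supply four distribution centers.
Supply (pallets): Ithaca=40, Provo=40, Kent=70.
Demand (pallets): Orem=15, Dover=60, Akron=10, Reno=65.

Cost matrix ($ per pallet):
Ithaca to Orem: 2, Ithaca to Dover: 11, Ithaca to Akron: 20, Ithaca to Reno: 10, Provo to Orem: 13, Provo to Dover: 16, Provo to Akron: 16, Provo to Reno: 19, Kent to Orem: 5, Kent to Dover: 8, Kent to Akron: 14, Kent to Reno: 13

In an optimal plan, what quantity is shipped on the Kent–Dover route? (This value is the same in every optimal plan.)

60

The minimum-cost plan:
  Ithaca→Orem: 5 pallets
  Ithaca→Reno: 35 pallets
  Provo→Akron: 10 pallets
  Provo→Reno: 30 pallets
  Kent→Orem: 10 pallets
  Kent→Dover: 60 pallets
Total cost = $1620.
So Kent→Dover carries 60 pallets.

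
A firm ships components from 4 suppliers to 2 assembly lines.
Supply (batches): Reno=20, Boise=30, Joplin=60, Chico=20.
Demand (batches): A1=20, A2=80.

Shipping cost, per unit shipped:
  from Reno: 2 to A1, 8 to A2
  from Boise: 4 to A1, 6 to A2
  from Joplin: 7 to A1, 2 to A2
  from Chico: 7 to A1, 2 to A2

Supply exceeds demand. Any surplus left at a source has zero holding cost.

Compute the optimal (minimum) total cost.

200

An optimal shipping plan:
  Reno->A1: 20 × 2 = 40
  Joplin->A2: 60 × 2 = 120
  Chico->A2: 20 × 2 = 40
Total = 40 + 120 + 40 = 200.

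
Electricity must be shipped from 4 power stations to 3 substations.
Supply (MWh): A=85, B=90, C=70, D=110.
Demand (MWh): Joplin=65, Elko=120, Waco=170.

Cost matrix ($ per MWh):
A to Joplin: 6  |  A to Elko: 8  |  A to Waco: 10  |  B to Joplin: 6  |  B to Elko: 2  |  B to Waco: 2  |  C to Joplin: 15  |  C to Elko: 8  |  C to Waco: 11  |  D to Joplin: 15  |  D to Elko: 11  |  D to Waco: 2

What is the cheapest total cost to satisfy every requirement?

1510

One minimum-cost allocation:
  A->Joplin: 65 × $6 = $390
  A->Elko: 20 × $8 = $160
  B->Elko: 30 × $2 = $60
  B->Waco: 60 × $2 = $120
  C->Elko: 70 × $8 = $560
  D->Waco: 110 × $2 = $220
Total = 390 + 160 + 60 + 120 + 560 + 220 = $1510.
(Supply check: A ships 85; B ships 90; C ships 70; D ships 110.)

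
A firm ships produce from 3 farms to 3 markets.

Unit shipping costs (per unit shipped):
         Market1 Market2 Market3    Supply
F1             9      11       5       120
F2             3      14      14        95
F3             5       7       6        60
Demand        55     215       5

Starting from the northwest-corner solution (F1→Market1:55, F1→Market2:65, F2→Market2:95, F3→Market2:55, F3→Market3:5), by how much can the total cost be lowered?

Current plan cost = 55·9 + 65·11 + 95·14 + 55·7 + 5·6 = 2955.
Optimal plan:
  F1 to Market2: 115 × 11 = 1265
  F1 to Market3: 5 × 5 = 25
  F2 to Market1: 55 × 3 = 165
  F2 to Market2: 40 × 14 = 560
  F3 to Market2: 60 × 7 = 420
Optimal cost = 2435.
Saving = 2955 − 2435 = 520.

520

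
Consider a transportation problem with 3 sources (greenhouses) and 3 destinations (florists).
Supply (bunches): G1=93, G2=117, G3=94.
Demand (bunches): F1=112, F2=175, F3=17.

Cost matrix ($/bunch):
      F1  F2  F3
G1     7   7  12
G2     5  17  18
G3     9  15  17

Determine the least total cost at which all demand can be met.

One minimum-cost allocation:
  G1->F2: 93 bunches
  G2->F1: 112 bunches
  G2->F3: 5 bunches
  G3->F2: 82 bunches
  G3->F3: 12 bunches
Total cost = $2735.
(Supply check: G1 ships 93; G2 ships 117; G3 ships 94.)

2735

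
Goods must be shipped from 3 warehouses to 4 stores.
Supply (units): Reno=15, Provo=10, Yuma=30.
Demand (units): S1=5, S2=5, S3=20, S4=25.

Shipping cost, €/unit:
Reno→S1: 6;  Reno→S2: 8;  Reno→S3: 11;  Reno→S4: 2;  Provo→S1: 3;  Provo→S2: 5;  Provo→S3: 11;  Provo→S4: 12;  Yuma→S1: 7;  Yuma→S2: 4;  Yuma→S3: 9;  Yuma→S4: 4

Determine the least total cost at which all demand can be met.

Optimal allocation:
  Reno→S4: 15 × €2 = €30
  Provo→S1: 5 × €3 = €15
  Provo→S2: 5 × €5 = €25
  Yuma→S3: 20 × €9 = €180
  Yuma→S4: 10 × €4 = €40
Total = 30 + 15 + 25 + 180 + 40 = €290.
(Supply check: Reno ships 15; Provo ships 10; Yuma ships 30.)

290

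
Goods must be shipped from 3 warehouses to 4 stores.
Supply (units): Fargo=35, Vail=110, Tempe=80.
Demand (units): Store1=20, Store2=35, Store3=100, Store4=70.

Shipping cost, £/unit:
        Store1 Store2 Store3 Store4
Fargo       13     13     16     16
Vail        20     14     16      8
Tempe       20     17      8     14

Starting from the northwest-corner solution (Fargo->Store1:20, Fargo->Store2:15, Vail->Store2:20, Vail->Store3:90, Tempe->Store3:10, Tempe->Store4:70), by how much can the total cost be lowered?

Current plan cost = 20·13 + 15·13 + 20·14 + 90·16 + 10·8 + 70·14 = £3235.
Optimal plan:
  Fargo–Store1: 20 × £13 = £260
  Fargo–Store2: 15 × £13 = £195
  Vail–Store2: 20 × £14 = £280
  Vail–Store3: 20 × £16 = £320
  Vail–Store4: 70 × £8 = £560
  Tempe–Store3: 80 × £8 = £640
Optimal cost = £2255.
Saving = 3235 − 2255 = £980.

980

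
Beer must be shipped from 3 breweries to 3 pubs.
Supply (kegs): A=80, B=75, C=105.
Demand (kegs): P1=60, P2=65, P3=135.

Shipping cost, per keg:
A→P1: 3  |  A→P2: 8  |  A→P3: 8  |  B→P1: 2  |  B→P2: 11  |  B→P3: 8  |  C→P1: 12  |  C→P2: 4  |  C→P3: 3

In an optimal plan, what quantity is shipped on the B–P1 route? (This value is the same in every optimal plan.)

60

Optimal shipments:
  A->P2: 65 × 8 = 520
  A->P3: 15 × 8 = 120
  B->P1: 60 × 2 = 120
  B->P3: 15 × 8 = 120
  C->P3: 105 × 3 = 315
Total cost = 1195.
So B→P1 carries 60 kegs.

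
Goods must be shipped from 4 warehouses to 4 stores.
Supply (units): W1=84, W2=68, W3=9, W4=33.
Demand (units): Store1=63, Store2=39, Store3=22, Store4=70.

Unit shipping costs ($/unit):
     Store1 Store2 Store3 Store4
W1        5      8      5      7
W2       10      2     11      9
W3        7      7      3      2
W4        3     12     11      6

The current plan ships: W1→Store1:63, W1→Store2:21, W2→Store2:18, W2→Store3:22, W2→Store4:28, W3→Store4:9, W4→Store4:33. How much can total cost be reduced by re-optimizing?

289

Current plan cost = 63·5 + 21·8 + 18·2 + 22·11 + 28·9 + 9·2 + 33·6 = $1229.
Optimal plan:
  W1–Store1: 30 × $5 = $150
  W1–Store3: 22 × $5 = $110
  W1–Store4: 32 × $7 = $224
  W2–Store2: 39 × $2 = $78
  W2–Store4: 29 × $9 = $261
  W3–Store4: 9 × $2 = $18
  W4–Store1: 33 × $3 = $99
Optimal cost = $940.
Saving = 1229 − 940 = $289.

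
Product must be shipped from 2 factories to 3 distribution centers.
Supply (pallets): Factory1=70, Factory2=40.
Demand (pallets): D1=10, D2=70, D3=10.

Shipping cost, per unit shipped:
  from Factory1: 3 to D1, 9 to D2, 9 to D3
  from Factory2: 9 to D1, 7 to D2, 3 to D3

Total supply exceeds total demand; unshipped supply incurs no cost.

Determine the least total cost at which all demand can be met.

Optimal allocation:
  Factory1->D1: 10 × 3 = 30
  Factory1->D2: 40 × 9 = 360
  Factory2->D2: 30 × 7 = 210
  Factory2->D3: 10 × 3 = 30
Total = 30 + 360 + 210 + 30 = 630.
(Supply check: Factory1 ships 50; Factory2 ships 40.)

630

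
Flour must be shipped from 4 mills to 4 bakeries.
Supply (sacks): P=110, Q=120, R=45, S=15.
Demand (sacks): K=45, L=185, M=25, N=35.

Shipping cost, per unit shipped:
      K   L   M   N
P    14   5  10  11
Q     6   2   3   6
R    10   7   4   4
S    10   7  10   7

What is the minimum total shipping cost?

1255

An optimal shipping plan:
  P->L: 110 sacks
  Q->K: 45 sacks
  Q->L: 75 sacks
  R->M: 25 sacks
  R->N: 20 sacks
  S->N: 15 sacks
Total cost = 1255.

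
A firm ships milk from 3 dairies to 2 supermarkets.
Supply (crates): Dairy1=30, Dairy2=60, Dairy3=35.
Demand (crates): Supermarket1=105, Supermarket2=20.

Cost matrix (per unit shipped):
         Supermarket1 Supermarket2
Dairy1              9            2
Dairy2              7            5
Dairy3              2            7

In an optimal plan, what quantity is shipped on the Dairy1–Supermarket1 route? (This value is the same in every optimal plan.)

10

The minimum-cost plan:
  Dairy1–Supermarket1: 10 × 9 = 90
  Dairy1–Supermarket2: 20 × 2 = 40
  Dairy2–Supermarket1: 60 × 7 = 420
  Dairy3–Supermarket1: 35 × 2 = 70
Total cost = 620.
So Dairy1→Supermarket1 carries 10 crates.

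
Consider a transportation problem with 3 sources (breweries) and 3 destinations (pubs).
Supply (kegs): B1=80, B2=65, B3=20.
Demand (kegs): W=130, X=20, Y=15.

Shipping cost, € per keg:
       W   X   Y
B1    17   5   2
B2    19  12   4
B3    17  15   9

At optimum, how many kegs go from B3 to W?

Solving gives:
  B1–W: 45 × €17 = €765
  B1–X: 20 × €5 = €100
  B1–Y: 15 × €2 = €30
  B2–W: 65 × €19 = €1235
  B3–W: 20 × €17 = €340
Total cost = €2470.
So B3→W carries 20 kegs.

20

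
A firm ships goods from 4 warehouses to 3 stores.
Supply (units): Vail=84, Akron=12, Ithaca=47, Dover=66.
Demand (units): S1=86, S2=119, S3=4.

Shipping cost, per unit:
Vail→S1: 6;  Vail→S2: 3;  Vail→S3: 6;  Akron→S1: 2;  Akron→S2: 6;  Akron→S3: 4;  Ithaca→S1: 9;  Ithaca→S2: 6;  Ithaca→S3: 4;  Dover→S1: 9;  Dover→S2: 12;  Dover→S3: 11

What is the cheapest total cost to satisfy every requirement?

Optimal allocation:
  Vail to S2: 84 units
  Akron to S1: 12 units
  Ithaca to S1: 8 units
  Ithaca to S2: 35 units
  Ithaca to S3: 4 units
  Dover to S1: 66 units
Total cost = 1168.
(Supply check: Vail ships 84; Akron ships 12; Ithaca ships 47; Dover ships 66.)

1168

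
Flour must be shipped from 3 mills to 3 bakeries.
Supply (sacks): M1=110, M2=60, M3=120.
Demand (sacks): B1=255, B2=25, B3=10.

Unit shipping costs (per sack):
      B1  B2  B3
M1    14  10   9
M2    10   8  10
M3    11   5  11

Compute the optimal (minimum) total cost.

Optimal allocation:
  M1→B1: 100 × 14 = 1400
  M1→B3: 10 × 9 = 90
  M2→B1: 60 × 10 = 600
  M3→B1: 95 × 11 = 1045
  M3→B2: 25 × 5 = 125
Total = 1400 + 90 + 600 + 1045 + 125 = 3260.

3260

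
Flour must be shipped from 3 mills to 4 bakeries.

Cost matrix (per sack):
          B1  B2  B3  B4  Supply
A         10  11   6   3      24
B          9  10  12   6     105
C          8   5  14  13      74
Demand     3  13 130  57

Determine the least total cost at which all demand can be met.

One minimum-cost allocation:
  A–B3: 24 × 6 = 144
  B–B3: 48 × 12 = 576
  B–B4: 57 × 6 = 342
  C–B1: 3 × 8 = 24
  C–B2: 13 × 5 = 65
  C–B3: 58 × 14 = 812
Total = 144 + 576 + 342 + 24 + 65 + 812 = 1963.

1963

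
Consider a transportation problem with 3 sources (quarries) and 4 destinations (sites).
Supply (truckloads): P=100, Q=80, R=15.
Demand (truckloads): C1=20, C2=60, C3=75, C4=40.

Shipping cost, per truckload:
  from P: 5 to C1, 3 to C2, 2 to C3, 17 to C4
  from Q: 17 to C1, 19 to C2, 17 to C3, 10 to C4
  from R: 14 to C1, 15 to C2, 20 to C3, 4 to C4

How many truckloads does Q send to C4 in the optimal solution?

25

Solving gives:
  P->C2: 60 × 3 = 180
  P->C3: 40 × 2 = 80
  Q->C1: 20 × 17 = 340
  Q->C3: 35 × 17 = 595
  Q->C4: 25 × 10 = 250
  R->C4: 15 × 4 = 60
Total cost = 1505.
So Q→C4 carries 25 truckloads.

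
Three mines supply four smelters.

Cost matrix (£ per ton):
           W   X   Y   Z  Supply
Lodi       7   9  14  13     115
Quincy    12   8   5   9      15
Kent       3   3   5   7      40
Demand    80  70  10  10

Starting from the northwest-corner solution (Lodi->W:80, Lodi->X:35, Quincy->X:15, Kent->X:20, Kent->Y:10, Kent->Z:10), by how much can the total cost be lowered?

Current plan cost = 80·7 + 35·9 + 15·8 + 20·3 + 10·5 + 10·7 = £1175.
Optimal plan:
  Lodi to W: 80 × £7 = £560
  Lodi to X: 35 × £9 = £315
  Quincy to Y: 10 × £5 = £50
  Quincy to Z: 5 × £9 = £45
  Kent to X: 35 × £3 = £105
  Kent to Z: 5 × £7 = £35
Optimal cost = £1110.
Saving = 1175 − 1110 = £65.

65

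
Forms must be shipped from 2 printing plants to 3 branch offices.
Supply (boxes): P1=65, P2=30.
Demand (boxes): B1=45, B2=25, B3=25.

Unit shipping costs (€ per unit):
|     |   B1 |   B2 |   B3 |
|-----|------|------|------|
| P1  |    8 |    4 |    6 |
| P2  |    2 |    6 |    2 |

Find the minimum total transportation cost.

430

An optimal shipping plan:
  P1->B1: 15 × €8 = €120
  P1->B2: 25 × €4 = €100
  P1->B3: 25 × €6 = €150
  P2->B1: 30 × €2 = €60
Total = 120 + 100 + 150 + 60 = €430.
(Supply check: P1 ships 65; P2 ships 30.)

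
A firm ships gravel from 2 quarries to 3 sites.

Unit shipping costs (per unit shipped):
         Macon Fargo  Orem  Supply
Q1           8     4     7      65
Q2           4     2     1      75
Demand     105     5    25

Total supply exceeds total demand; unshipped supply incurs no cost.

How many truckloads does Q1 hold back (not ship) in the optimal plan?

5

An optimal plan:
  Q1->Macon: 55 × 8 = 440
  Q1->Fargo: 5 × 4 = 20
  Q2->Macon: 50 × 4 = 200
  Q2->Orem: 25 × 1 = 25
Total cost = 685.
Q1 ships 60 of its 65, leaving 5.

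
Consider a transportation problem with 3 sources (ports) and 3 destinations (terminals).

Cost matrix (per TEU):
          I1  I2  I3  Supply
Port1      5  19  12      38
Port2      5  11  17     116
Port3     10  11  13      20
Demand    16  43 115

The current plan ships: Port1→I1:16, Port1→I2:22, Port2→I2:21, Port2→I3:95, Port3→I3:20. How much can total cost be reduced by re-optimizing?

Current plan cost = 16·5 + 22·19 + 21·11 + 95·17 + 20·13 = 2604.
Optimal plan:
  Port1→I3: 38 × 12 = 456
  Port2→I1: 16 × 5 = 80
  Port2→I2: 43 × 11 = 473
  Port2→I3: 57 × 17 = 969
  Port3→I3: 20 × 13 = 260
Optimal cost = 2238.
Saving = 2604 − 2238 = 366.

366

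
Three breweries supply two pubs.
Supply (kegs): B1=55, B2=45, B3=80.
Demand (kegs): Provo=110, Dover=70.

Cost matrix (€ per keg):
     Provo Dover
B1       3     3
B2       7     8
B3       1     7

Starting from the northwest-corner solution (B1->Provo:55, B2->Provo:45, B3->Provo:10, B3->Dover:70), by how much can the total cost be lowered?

Current plan cost = 55·3 + 45·7 + 10·1 + 70·7 = €980.
Optimal plan:
  B1 to Dover: 55 × €3 = €165
  B2 to Provo: 30 × €7 = €210
  B2 to Dover: 15 × €8 = €120
  B3 to Provo: 80 × €1 = €80
Optimal cost = €575.
Saving = 980 − 575 = €405.

405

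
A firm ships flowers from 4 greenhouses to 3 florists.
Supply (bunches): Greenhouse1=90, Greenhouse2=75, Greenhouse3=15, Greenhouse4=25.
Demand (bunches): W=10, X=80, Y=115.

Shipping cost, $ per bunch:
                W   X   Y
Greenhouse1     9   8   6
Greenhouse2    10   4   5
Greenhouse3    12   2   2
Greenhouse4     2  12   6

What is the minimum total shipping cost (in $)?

One minimum-cost allocation:
  Greenhouse1→Y: 90 bunches
  Greenhouse2→X: 75 bunches
  Greenhouse3→X: 5 bunches
  Greenhouse3→Y: 10 bunches
  Greenhouse4→W: 10 bunches
  Greenhouse4→Y: 15 bunches
Total cost = $980.
(Supply check: Greenhouse1 ships 90; Greenhouse2 ships 75; Greenhouse3 ships 15; Greenhouse4 ships 25.)

980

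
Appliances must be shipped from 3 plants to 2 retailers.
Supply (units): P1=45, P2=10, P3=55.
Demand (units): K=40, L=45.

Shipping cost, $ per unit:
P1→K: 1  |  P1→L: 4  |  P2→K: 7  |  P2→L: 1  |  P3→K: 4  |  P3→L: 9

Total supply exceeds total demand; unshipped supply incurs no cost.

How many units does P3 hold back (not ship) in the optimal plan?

25

Minimum-cost shipments:
  P1–K: 10 × $1 = $10
  P1–L: 35 × $4 = $140
  P2–L: 10 × $1 = $10
  P3–K: 30 × $4 = $120
Total cost = $280.
P3 ships 30 of its 55, leaving 25.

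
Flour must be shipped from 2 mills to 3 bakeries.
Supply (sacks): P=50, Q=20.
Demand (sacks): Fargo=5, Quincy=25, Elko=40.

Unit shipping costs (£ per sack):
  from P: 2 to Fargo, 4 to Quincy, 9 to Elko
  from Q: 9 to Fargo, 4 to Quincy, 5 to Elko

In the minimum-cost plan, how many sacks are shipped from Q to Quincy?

0

The minimum-cost plan:
  P to Fargo: 5 sacks
  P to Quincy: 25 sacks
  P to Elko: 20 sacks
  Q to Elko: 20 sacks
Total cost = £390.
The route Q→Quincy is not used.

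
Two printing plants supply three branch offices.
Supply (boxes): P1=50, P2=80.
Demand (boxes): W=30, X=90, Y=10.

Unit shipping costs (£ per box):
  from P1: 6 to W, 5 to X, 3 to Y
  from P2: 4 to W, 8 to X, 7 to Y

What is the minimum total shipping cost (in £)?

750

An optimal shipping plan:
  P1 to X: 40 × £5 = £200
  P1 to Y: 10 × £3 = £30
  P2 to W: 30 × £4 = £120
  P2 to X: 50 × £8 = £400
Total = 200 + 30 + 120 + 400 = £750.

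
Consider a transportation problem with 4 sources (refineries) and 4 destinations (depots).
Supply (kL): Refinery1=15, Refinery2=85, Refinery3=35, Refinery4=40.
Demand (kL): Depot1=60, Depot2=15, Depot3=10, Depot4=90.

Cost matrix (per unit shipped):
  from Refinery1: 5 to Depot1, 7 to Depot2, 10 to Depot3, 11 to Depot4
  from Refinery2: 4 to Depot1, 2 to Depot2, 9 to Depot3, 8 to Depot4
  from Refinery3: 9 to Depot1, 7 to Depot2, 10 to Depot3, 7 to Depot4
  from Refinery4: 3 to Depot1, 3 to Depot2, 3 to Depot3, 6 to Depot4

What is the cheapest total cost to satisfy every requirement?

940

One minimum-cost allocation:
  Refinery1→Depot1: 15 kL
  Refinery2→Depot1: 45 kL
  Refinery2→Depot2: 15 kL
  Refinery2→Depot4: 25 kL
  Refinery3→Depot4: 35 kL
  Refinery4→Depot3: 10 kL
  Refinery4→Depot4: 30 kL
Total cost = 940.
(Supply check: Refinery1 ships 15; Refinery2 ships 85; Refinery3 ships 35; Refinery4 ships 40.)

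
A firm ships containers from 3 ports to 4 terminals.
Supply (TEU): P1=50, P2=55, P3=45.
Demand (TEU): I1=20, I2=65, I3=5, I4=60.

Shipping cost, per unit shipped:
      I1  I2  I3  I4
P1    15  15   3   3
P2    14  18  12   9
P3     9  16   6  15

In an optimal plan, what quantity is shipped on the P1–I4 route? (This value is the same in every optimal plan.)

50

Solving gives:
  P1–I4: 50 × 3 = 150
  P2–I2: 45 × 18 = 810
  P2–I4: 10 × 9 = 90
  P3–I1: 20 × 9 = 180
  P3–I2: 20 × 16 = 320
  P3–I3: 5 × 6 = 30
Total cost = 1580.
So P1→I4 carries 50 TEU.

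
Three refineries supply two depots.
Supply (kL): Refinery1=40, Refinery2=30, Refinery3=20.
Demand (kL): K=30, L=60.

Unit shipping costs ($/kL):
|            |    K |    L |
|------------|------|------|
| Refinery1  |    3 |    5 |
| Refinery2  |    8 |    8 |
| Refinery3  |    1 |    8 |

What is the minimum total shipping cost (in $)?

A cheapest plan:
  Refinery1 to K: 10 kL
  Refinery1 to L: 30 kL
  Refinery2 to L: 30 kL
  Refinery3 to K: 20 kL
Total cost = $440.

440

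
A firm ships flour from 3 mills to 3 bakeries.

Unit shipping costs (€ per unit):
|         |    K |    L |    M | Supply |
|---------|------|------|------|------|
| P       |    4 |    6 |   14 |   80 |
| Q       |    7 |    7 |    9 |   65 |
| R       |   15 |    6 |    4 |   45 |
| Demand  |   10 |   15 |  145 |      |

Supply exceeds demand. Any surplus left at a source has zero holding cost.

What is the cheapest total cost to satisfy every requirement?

1385

Optimal allocation:
  P–K: 10 × €4 = €40
  P–L: 15 × €6 = €90
  P–M: 35 × €14 = €490
  Q–M: 65 × €9 = €585
  R–M: 45 × €4 = €180
Total = 40 + 90 + 490 + 585 + 180 = €1385.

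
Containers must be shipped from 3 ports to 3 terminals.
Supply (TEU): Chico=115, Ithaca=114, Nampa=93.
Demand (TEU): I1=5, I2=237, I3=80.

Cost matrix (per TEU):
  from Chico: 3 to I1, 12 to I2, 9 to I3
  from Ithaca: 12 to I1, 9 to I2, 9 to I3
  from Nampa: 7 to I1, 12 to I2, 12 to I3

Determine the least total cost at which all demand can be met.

3237

One minimum-cost allocation:
  Chico→I1: 5 × 3 = 15
  Chico→I2: 30 × 12 = 360
  Chico→I3: 80 × 9 = 720
  Ithaca→I2: 114 × 9 = 1026
  Nampa→I2: 93 × 12 = 1116
Total = 15 + 360 + 720 + 1026 + 1116 = 3237.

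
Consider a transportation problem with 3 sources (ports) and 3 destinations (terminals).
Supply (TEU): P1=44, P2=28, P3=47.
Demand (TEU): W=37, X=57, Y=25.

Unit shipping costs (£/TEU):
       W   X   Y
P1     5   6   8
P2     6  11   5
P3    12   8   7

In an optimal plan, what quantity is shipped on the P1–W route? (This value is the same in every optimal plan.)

The minimum-cost plan:
  P1–W: 34 × £5 = £170
  P1–X: 10 × £6 = £60
  P2–W: 3 × £6 = £18
  P2–Y: 25 × £5 = £125
  P3–X: 47 × £8 = £376
Total cost = £749.
So P1→W carries 34 TEU.

34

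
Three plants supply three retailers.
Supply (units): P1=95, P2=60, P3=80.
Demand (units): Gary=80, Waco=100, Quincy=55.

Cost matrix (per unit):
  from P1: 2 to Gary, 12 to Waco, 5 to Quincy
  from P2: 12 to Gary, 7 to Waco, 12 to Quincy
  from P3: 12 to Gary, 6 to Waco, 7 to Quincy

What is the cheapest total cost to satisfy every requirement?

An optimal shipping plan:
  P1→Gary: 80 × 2 = 160
  P1→Quincy: 15 × 5 = 75
  P2→Waco: 60 × 7 = 420
  P3→Waco: 40 × 6 = 240
  P3→Quincy: 40 × 7 = 280
Total = 160 + 75 + 420 + 240 + 280 = 1175.

1175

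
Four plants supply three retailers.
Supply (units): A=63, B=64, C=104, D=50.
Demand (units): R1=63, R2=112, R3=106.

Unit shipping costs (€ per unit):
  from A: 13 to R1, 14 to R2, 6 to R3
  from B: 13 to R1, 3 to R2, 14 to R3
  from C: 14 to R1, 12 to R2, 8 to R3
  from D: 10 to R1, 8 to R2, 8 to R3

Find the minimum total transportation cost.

2172

A cheapest plan:
  A->R3: 63 units
  B->R2: 64 units
  C->R1: 61 units
  C->R3: 43 units
  D->R1: 2 units
  D->R2: 48 units
Total cost = €2172.
(Supply check: A ships 63; B ships 64; C ships 104; D ships 50.)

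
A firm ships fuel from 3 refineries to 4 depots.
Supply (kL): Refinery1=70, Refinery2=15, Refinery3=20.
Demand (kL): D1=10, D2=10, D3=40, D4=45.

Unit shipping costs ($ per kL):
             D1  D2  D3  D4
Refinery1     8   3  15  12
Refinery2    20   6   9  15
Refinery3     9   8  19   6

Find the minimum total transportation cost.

1040

Optimal allocation:
  Refinery1→D1: 10 kL
  Refinery1→D2: 10 kL
  Refinery1→D3: 25 kL
  Refinery1→D4: 25 kL
  Refinery2→D3: 15 kL
  Refinery3→D4: 20 kL
Total cost = $1040.
(Supply check: Refinery1 ships 70; Refinery2 ships 15; Refinery3 ships 20.)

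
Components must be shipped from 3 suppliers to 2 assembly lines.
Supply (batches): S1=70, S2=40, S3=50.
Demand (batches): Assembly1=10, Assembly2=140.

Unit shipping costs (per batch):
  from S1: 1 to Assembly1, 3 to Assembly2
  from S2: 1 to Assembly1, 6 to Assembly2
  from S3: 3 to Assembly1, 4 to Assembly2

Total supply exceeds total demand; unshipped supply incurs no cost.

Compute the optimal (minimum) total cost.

One minimum-cost allocation:
  S1–Assembly2: 70 × 3 = 210
  S2–Assembly1: 10 × 1 = 10
  S2–Assembly2: 20 × 6 = 120
  S3–Assembly2: 50 × 4 = 200
Total = 210 + 10 + 120 + 200 = 540.

540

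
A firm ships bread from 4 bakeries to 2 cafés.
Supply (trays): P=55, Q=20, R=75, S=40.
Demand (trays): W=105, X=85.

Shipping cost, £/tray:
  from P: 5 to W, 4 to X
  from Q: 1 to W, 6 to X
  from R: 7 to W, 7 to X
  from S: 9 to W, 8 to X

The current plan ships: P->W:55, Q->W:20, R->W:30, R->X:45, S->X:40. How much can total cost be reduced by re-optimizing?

45

Current plan cost = 55·5 + 20·1 + 30·7 + 45·7 + 40·8 = £1140.
Optimal plan:
  P–W: 10 × £5 = £50
  P–X: 45 × £4 = £180
  Q–W: 20 × £1 = £20
  R–W: 75 × £7 = £525
  S–X: 40 × £8 = £320
Optimal cost = £1095.
Saving = 1140 − 1095 = £45.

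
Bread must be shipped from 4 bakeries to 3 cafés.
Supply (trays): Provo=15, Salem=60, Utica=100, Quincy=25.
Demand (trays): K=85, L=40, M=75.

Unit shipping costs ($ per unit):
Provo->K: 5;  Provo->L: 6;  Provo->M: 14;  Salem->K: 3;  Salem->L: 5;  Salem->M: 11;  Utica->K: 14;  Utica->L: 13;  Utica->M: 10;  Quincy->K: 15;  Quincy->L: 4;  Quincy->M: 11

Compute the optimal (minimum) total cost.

1440

One minimum-cost allocation:
  Provo→K: 15 × $5 = $75
  Salem→K: 60 × $3 = $180
  Utica→K: 10 × $14 = $140
  Utica→L: 15 × $13 = $195
  Utica→M: 75 × $10 = $750
  Quincy→L: 25 × $4 = $100
Total = 75 + 180 + 140 + 195 + 750 + 100 = $1440.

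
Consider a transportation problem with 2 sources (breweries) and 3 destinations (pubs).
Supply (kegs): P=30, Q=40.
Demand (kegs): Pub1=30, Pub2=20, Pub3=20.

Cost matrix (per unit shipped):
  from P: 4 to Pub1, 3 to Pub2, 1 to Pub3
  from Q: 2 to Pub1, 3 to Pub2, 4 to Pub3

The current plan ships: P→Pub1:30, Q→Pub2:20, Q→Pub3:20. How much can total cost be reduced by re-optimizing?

120

Current plan cost = 30·4 + 20·3 + 20·4 = 260.
Optimal plan:
  P->Pub2: 10 kegs
  P->Pub3: 20 kegs
  Q->Pub1: 30 kegs
  Q->Pub2: 10 kegs
Optimal cost = 140.
Saving = 260 − 140 = 120.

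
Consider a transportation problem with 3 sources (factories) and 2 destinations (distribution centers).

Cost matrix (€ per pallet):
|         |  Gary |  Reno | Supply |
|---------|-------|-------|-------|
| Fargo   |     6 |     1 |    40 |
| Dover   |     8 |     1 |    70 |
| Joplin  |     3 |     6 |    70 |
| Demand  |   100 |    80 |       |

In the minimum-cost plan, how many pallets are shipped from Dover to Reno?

70

Solving gives:
  Fargo→Gary: 30 × €6 = €180
  Fargo→Reno: 10 × €1 = €10
  Dover→Reno: 70 × €1 = €70
  Joplin→Gary: 70 × €3 = €210
Total cost = €470.
So Dover→Reno carries 70 pallets.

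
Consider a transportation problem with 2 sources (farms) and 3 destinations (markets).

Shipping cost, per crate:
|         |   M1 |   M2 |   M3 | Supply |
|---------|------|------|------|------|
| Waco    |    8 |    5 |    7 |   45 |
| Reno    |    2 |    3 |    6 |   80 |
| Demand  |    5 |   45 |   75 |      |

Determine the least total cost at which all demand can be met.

An optimal shipping plan:
  Waco→M3: 45 × 7 = 315
  Reno→M1: 5 × 2 = 10
  Reno→M2: 45 × 3 = 135
  Reno→M3: 30 × 6 = 180
Total = 315 + 10 + 135 + 180 = 640.
(Supply check: Waco ships 45; Reno ships 80.)

640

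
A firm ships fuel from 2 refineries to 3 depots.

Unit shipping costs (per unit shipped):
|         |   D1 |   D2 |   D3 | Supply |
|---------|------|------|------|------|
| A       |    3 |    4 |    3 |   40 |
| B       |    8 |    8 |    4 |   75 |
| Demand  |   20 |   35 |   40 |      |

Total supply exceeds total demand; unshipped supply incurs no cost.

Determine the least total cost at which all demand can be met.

420

One minimum-cost allocation:
  A to D1: 20 × 3 = 60
  A to D2: 20 × 4 = 80
  B to D2: 15 × 8 = 120
  B to D3: 40 × 4 = 160
Total = 60 + 80 + 120 + 160 = 420.
(Supply check: A ships 40; B ships 55.)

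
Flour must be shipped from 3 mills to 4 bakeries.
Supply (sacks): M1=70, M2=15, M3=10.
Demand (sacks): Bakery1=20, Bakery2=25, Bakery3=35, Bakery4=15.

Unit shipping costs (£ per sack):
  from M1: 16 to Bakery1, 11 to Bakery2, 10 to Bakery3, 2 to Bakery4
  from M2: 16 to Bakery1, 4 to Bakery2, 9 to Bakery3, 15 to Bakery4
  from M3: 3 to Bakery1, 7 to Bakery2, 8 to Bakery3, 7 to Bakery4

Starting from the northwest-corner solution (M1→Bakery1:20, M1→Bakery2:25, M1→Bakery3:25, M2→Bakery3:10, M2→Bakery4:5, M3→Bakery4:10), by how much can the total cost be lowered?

Current plan cost = 20·16 + 25·11 + 25·10 + 10·9 + 5·15 + 10·7 = £1080.
Optimal plan:
  M1 to Bakery1: 10 × £16 = £160
  M1 to Bakery2: 10 × £11 = £110
  M1 to Bakery3: 35 × £10 = £350
  M1 to Bakery4: 15 × £2 = £30
  M2 to Bakery2: 15 × £4 = £60
  M3 to Bakery1: 10 × £3 = £30
Optimal cost = £740.
Saving = 1080 − 740 = £340.

340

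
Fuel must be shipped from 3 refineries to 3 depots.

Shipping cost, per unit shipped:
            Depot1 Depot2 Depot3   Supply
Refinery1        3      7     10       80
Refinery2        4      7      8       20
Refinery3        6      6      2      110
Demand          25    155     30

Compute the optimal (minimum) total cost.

1140

A cheapest plan:
  Refinery1–Depot1: 25 kL
  Refinery1–Depot2: 55 kL
  Refinery2–Depot2: 20 kL
  Refinery3–Depot2: 80 kL
  Refinery3–Depot3: 30 kL
Total cost = 1140.
(Supply check: Refinery1 ships 80; Refinery2 ships 20; Refinery3 ships 110.)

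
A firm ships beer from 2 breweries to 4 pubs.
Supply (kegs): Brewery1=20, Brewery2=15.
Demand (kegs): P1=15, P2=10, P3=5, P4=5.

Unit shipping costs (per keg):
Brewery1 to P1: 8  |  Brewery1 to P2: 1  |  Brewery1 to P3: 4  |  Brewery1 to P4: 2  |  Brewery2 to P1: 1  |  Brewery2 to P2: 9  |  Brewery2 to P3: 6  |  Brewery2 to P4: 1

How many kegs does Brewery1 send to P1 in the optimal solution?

Optimal shipments:
  Brewery1 to P2: 10 × 1 = 10
  Brewery1 to P3: 5 × 4 = 20
  Brewery1 to P4: 5 × 2 = 10
  Brewery2 to P1: 15 × 1 = 15
Total cost = 55.
The route Brewery1→P1 is not used.

0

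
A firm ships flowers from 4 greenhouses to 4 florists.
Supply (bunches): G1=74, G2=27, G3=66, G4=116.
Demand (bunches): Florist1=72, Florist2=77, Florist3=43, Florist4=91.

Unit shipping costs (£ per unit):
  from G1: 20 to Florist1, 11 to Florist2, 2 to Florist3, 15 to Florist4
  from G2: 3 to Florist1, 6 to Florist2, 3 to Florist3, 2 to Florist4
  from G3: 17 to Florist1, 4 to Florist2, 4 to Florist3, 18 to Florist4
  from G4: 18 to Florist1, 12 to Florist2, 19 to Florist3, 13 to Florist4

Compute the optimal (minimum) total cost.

Optimal allocation:
  G1 to Florist1: 20 × £20 = £400
  G1 to Florist2: 11 × £11 = £121
  G1 to Florist3: 43 × £2 = £86
  G2 to Florist1: 27 × £3 = £81
  G3 to Florist2: 66 × £4 = £264
  G4 to Florist1: 25 × £18 = £450
  G4 to Florist4: 91 × £13 = £1183
Total = 400 + 121 + 86 + 81 + 264 + 450 + 1183 = £2585.

2585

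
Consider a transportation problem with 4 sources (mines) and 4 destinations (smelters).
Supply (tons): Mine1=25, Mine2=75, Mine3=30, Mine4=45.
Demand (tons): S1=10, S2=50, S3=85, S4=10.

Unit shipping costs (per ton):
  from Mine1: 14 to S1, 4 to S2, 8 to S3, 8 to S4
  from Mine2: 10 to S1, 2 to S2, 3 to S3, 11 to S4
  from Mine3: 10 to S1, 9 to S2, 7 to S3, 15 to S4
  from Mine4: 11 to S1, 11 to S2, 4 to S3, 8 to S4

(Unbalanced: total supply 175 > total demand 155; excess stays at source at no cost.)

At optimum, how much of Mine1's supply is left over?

Minimum-cost shipments:
  Mine1→S2: 15 × 4 = 60
  Mine1→S4: 10 × 8 = 80
  Mine2→S2: 35 × 2 = 70
  Mine2→S3: 40 × 3 = 120
  Mine3→S1: 10 × 10 = 100
  Mine4→S3: 45 × 4 = 180
Total cost = 610.
Mine1 ships 25 of its 25, leaving 0.

0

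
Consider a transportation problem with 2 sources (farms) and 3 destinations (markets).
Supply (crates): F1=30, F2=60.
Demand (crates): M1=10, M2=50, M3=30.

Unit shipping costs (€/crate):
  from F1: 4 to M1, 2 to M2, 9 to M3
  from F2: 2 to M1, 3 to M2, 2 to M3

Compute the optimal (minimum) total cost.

Optimal allocation:
  F1->M2: 30 crates
  F2->M1: 10 crates
  F2->M2: 20 crates
  F2->M3: 30 crates
Total cost = €200.
(Supply check: F1 ships 30; F2 ships 60.)

200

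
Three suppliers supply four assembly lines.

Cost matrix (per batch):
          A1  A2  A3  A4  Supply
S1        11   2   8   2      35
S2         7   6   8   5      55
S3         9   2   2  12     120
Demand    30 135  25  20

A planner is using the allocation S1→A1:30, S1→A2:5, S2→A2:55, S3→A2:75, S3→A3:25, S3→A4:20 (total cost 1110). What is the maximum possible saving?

Current plan cost = 30·11 + 5·2 + 55·6 + 75·2 + 25·2 + 20·12 = 1110.
Optimal plan:
  S1->A2: 35 × 2 = 70
  S2->A1: 30 × 7 = 210
  S2->A2: 5 × 6 = 30
  S2->A4: 20 × 5 = 100
  S3->A2: 95 × 2 = 190
  S3->A3: 25 × 2 = 50
Optimal cost = 650.
Saving = 1110 − 650 = 460.

460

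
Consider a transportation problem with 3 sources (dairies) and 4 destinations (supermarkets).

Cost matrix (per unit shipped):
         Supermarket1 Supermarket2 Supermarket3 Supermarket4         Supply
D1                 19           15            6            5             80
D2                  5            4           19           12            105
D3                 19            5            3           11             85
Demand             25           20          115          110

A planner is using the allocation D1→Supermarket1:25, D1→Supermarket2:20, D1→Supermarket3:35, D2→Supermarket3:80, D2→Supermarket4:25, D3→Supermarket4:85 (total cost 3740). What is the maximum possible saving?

2130

Current plan cost = 25·19 + 20·15 + 35·6 + 80·19 + 25·12 + 85·11 = 3740.
Optimal plan:
  D1–Supermarket3: 30 crates
  D1–Supermarket4: 50 crates
  D2–Supermarket1: 25 crates
  D2–Supermarket2: 20 crates
  D2–Supermarket4: 60 crates
  D3–Supermarket3: 85 crates
Optimal cost = 1610.
Saving = 3740 − 1610 = 2130.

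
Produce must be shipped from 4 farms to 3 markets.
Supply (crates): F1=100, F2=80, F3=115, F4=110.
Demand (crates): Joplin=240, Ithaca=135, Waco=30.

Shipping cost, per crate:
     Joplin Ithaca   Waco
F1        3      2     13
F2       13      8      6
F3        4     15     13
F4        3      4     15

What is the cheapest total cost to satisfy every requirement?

1585

An optimal shipping plan:
  F1->Joplin: 15 crates
  F1->Ithaca: 85 crates
  F2->Ithaca: 50 crates
  F2->Waco: 30 crates
  F3->Joplin: 115 crates
  F4->Joplin: 110 crates
Total cost = 1585.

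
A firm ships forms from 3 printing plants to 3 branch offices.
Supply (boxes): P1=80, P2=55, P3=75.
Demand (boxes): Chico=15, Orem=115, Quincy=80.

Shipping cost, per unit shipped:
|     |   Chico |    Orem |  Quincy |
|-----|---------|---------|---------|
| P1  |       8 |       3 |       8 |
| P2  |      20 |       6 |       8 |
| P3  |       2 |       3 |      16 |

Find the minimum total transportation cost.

One minimum-cost allocation:
  P1–Orem: 55 boxes
  P1–Quincy: 25 boxes
  P2–Quincy: 55 boxes
  P3–Chico: 15 boxes
  P3–Orem: 60 boxes
Total cost = 1015.
(Supply check: P1 ships 80; P2 ships 55; P3 ships 75.)

1015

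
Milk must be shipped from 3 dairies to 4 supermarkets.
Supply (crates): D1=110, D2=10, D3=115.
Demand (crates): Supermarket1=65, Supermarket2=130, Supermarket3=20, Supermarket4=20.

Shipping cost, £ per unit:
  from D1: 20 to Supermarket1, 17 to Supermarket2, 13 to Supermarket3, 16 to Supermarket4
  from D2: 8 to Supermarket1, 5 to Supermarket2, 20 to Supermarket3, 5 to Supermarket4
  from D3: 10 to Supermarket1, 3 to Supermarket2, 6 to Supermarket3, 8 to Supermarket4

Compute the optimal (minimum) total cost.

An optimal shipping plan:
  D1 to Supermarket1: 55 × £20 = £1100
  D1 to Supermarket2: 15 × £17 = £255
  D1 to Supermarket3: 20 × £13 = £260
  D1 to Supermarket4: 20 × £16 = £320
  D2 to Supermarket1: 10 × £8 = £80
  D3 to Supermarket2: 115 × £3 = £345
Total = 1100 + 255 + 260 + 320 + 80 + 345 = £2360.
(Supply check: D1 ships 110; D2 ships 10; D3 ships 115.)

2360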